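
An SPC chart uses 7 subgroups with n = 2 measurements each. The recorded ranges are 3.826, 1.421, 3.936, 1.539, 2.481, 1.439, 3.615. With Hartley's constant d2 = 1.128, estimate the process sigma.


R_bar = (3.826 + 1.421 + 3.936 + 1.539 + 2.481 + 1.439 + 3.615) / 7
R_bar = 18.257 / 7 = 2.6081429
sigma_hat = R_bar / d2 = 2.6081429 / 1.128 = 2.3122

2.3122


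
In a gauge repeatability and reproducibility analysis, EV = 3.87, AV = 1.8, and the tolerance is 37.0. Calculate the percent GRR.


GRR = sqrt(EV^2 + AV^2) = sqrt(3.87^2 + 1.8^2) = 4.2681261
%GRR = GRR / tol * 100 = 4.2681261 / 37.0 * 100
%GRR = 11.5355

11.5355


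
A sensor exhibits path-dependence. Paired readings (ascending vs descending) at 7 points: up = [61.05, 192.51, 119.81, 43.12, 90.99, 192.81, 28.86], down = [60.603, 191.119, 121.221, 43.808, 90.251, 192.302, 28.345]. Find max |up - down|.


|61.05 - 60.603| = 0.4470
|192.51 - 191.119| = 1.3910
|119.81 - 121.221| = 1.4110
|43.12 - 43.808| = 0.6880
|90.99 - 90.251| = 0.7390
|192.81 - 192.302| = 0.5080
|28.86 - 28.345| = 0.5150
hysteresis = max(diffs) = 1.4110

1.4110


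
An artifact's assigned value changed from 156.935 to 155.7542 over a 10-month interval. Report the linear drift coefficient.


rate = (v2 - v1) / months
= (155.7542 - 156.935) / 10
= -1.1808 / 10
= -0.1181

-0.1181


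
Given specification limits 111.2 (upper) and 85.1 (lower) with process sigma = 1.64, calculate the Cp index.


Cp = (USL - LSL) / (6 * sigma)
= (111.2 - 85.1) / (6 * 1.64)
= 26.1000 / 9.8400
= 2.6524

2.6524


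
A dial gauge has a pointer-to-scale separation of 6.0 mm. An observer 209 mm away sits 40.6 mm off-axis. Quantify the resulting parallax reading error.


error = h * offset / d
= 6.0 * 40.6 / 209
= 1.1656

1.1656


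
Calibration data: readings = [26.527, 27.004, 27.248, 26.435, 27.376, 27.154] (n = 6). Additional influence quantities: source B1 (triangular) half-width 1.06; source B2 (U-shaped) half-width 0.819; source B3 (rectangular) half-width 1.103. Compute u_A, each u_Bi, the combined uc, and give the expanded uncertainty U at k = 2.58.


mean = (26.527 + 27.004 + 27.248 + 26.435 + 27.376 + 27.154) / 6 = 26.95733333
s = sqrt(sum((x - mean)^2)/(n-1)) = 0.38952364
u_A = s / sqrt(n) = 0.38952364 / sqrt(6) = 0.15902236
u_B1 = 1.06 / sqrt(6) = 0.43274319
u_B2 = 0.819 / sqrt(2) = 0.57912045
u_B3 = 1.103 / sqrt(3) = 0.63681735
uc = sqrt(0.15902236^2 + 0.43274319^2 + 0.57912045^2 + 0.63681735^2) = 0.97645871
U = k * uc = 2.58 * 0.97645871
U = 2.5193

2.5193


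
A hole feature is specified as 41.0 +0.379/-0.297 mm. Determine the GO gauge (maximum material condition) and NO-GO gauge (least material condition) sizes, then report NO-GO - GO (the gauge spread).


GO = nominal - lower_tol (smallest hole = maximum material condition)
GO = 41.0 - 0.297 = 40.703
NO-GO = nominal + upper_tol (largest hole = least material condition)
NO-GO = 41.0 + 0.379 = 41.379
spread = NO-GO - GO = 41.379 - 40.703 = 0.6760

0.6760


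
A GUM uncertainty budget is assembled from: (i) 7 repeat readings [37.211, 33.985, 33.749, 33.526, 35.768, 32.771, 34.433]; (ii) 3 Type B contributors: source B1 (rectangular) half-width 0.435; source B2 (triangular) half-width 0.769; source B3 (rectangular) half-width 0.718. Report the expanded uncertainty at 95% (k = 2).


mean = (37.211 + 33.985 + 33.749 + 33.526 + 35.768 + 32.771 + 34.433) / 7 = 34.49185714
s = sqrt(sum((x - mean)^2)/(n-1)) = 1.5126529
u_A = s / sqrt(n) = 1.5126529 / sqrt(7) = 0.57172906
u_B1 = 0.435 / sqrt(3) = 0.25114737
u_B2 = 0.769 / sqrt(6) = 0.31394294
u_B3 = 0.718 / sqrt(3) = 0.41453749
uc = sqrt(0.57172906^2 + 0.25114737^2 + 0.31394294^2 + 0.41453749^2) = 0.8126196
U = k * uc = 2 * 0.8126196
U = 1.6252

1.6252


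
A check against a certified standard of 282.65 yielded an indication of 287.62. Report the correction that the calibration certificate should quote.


Correction = standard - reading
= 282.65 - 287.62
= -4.9700

-4.9700


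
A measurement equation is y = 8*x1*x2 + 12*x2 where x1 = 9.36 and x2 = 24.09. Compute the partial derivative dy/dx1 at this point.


y = 8*x1*x2 + 12*x2
dy/dx1 = 8*x2
Evaluate at x2 = 24.09: c1 = 8 * 24.09
c1 = 192.7200

192.7200


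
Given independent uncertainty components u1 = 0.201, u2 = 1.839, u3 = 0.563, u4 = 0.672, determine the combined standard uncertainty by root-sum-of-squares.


uc = sqrt(0.201^2 + 1.839^2 + 0.563^2 + 0.672^2)
uc = sqrt(4.190875)
uc = 2.0472

2.0472


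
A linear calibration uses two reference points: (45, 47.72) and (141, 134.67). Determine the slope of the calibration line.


slope = (y2 - y1) / (x2 - x1)
= (134.67 - 47.72) / (141 - 45)
= 86.9500 / 96
= 0.9057

0.9057


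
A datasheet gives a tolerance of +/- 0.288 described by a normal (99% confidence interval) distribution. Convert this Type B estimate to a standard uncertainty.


u_B = half_width / 2.576
u_B = 0.288 / 2.576
u_B = 0.1118

0.1118


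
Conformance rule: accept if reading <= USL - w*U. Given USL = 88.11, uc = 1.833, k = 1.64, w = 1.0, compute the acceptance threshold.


U = k * uc = 1.64 * 1.833 = 3.00612
guard band g = w * U = 1.0 * 3.00612 = 3.00612
AL = USL - g = 88.11 - 3.00612
AL = 85.1039

85.1039


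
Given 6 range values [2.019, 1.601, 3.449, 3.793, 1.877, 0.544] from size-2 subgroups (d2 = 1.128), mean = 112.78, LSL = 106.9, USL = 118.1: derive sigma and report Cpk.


R_bar = (2.019 + 1.601 + 3.449 + 3.793 + 1.877 + 0.544) / 6 = 2.2138333
sigma = R_bar / d2 = 2.2138333 / 1.128 = 1.9626182
Cp = (USL - LSL)/(6*sigma) = (118.1 - 106.9)/(6*1.9626182) = 0.9511
Cpu = (118.1 - 112.78)/(3*1.9626182) = 0.9036
Cpl = (112.78 - 106.9)/(3*1.9626182) = 0.9987
Cpk = min(Cpu, Cpl) = 0.9036

0.9036


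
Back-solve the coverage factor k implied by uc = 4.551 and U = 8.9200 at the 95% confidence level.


k = U / uc
k = 8.9200 / 4.551
k = 1.96

1.96


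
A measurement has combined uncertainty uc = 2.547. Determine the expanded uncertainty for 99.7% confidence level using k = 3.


U = k * uc
U = 3 * 2.547
U = 7.6410

7.6410


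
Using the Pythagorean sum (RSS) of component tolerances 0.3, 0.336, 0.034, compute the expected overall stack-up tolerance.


RSS = sqrt(0.3^2 + 0.336^2 + 0.034^2)
= sqrt(0.204052)
= 0.4517

0.4517


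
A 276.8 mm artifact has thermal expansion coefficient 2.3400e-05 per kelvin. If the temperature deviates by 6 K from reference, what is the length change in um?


dL = L * alpha * dT
= 276.8 * 2.3400e-05 * 6
= 0.0388627 mm
dL_um = 0.0388627 * 1000 = 38.8627 um

38.8627


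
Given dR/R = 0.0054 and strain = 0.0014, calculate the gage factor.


GF = (dR/R) / epsilon
= 0.0054 / 0.0014
= 3.8571

3.8571


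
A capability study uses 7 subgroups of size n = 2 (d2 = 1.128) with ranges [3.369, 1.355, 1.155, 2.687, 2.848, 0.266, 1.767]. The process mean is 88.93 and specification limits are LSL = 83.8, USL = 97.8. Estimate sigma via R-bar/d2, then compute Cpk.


R_bar = (3.369 + 1.355 + 1.155 + 2.687 + 2.848 + 0.266 + 1.767) / 7 = 1.921
sigma = R_bar / d2 = 1.921 / 1.128 = 1.7030142
Cp = (USL - LSL)/(6*sigma) = (97.8 - 83.8)/(6*1.7030142) = 1.3701
Cpu = (97.8 - 88.93)/(3*1.7030142) = 1.7361
Cpl = (88.93 - 83.8)/(3*1.7030142) = 1.0041
Cpk = min(Cpu, Cpl) = 1.0041

1.0041


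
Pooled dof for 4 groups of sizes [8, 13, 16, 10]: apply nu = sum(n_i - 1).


nu = sum_i (n_i - 1)
nu = ((8 - 1) + (13 - 1) + (16 - 1) + (10 - 1))
nu = 7 + 12 + 15 + 9
nu = 43

43


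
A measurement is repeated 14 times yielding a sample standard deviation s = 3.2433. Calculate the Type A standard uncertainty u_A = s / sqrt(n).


u_A = s / sqrt(n)
u_A = 3.2433 / sqrt(14)
u_A = 3.2433 / 3.7416574
u_A = 0.8668

0.8668


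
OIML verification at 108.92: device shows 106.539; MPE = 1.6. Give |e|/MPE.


e = indication - reference = 106.539 - 108.92 = -2.3810
|e| = 2.3810
ratio = |e| / MPE = 2.3810 / 1.6
ratio = 1.4881

1.4881


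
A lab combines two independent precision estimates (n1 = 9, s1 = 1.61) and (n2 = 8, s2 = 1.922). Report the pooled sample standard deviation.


s_p = sqrt(((n1-1)*s1^2 + (n2-1)*s2^2) / (n1+n2-2))
numerator = (9-1)*1.61^2 + (8-1)*1.922^2 = 20.7368 + 25.858588 = 46.595388
denominator = 9 + 8 - 2 = 15
s_p^2 = 46.595388 / 15 = 3.1063592
s_p = sqrt(3.1063592) = 1.7625

1.7625


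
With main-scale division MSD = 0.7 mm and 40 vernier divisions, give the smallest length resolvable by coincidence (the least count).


LC = MSD / n_div
= 0.7 / 40
= 0.0175

0.0175


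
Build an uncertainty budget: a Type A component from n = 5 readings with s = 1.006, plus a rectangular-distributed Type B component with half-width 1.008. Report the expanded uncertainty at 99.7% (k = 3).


u_A = s / sqrt(n) = 1.006 / sqrt(5) = 0.44989688
u_B = half_width / sqrt(3) = 1.008 / sqrt(3) = 0.58196907
uc = sqrt(u_A^2 + u_B^2) = sqrt(0.44989688^2 + 0.58196907^2) = 0.73559174
U = k * uc = 3 * 0.73559174
U = 2.2068

2.2068


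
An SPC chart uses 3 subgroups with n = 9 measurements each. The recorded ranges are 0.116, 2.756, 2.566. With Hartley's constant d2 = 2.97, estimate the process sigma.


R_bar = (0.116 + 2.756 + 2.566) / 3
R_bar = 5.438 / 3 = 1.8126667
sigma_hat = R_bar / d2 = 1.8126667 / 2.97 = 0.6103

0.6103


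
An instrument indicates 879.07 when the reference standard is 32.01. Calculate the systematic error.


Systematic error = measured - true
= 879.07 - 32.01
= 847.0600

847.0600


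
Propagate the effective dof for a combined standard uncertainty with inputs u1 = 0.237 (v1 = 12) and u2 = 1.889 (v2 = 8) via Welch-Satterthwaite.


uc = sqrt(u1^2 + u2^2) = sqrt(0.237^2 + 1.889^2) = 1.9038093
v_eff = uc^4 / (u1^4/v1 + u2^4/v2)
= 1.9038093^4 / (0.237^4/12 + 1.889^4/8)
= 13.136927 / 1.5918773
v_eff = 8.2525

8.2525


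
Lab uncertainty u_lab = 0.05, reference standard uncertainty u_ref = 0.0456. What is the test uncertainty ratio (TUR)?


TUR = u_lab / u_ref
= 0.05 / 0.0456
= 1.0965

1.0965


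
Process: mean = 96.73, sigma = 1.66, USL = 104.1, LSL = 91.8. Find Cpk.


Cpu = (USL - mean) / (3*sigma) = (104.1 - 96.73) / (3*1.66) = 1.4799
Cpl = (mean - LSL) / (3*sigma) = (96.73 - 91.8) / (3*1.66) = 0.9900
Cpk = min(Cpu, Cpl) = 0.9900

0.9900


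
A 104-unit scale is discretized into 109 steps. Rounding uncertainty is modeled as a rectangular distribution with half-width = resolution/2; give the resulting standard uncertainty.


resolution = range / divisions
resolution = 104 / 109 = 0.95412844
u_res = resolution / (2*sqrt(3))
u_res = 0.95412844 / 3.4641016
u_res = 0.2754

0.2754


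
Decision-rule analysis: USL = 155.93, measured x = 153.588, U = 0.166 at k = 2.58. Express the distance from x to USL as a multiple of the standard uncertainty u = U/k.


u = U / k = 0.166 / 2.58 = 0.064341085
margin = |USL - x| = |155.93 - 153.588| = 2.342
z = margin / u = 2.342 / 0.064341085
z = 36.3998

36.3998


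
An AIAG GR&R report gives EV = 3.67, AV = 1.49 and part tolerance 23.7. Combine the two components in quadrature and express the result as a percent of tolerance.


GRR = sqrt(EV^2 + AV^2) = sqrt(3.67^2 + 1.49^2) = 3.9609342
%GRR = GRR / tol * 100 = 3.9609342 / 23.7 * 100
%GRR = 16.7128

16.7128


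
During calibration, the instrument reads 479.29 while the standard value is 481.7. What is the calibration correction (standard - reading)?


Correction = standard - reading
= 481.7 - 479.29
= 2.4100

2.4100


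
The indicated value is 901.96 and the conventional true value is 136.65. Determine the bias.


Systematic error = measured - true
= 901.96 - 136.65
= 765.3100

765.3100


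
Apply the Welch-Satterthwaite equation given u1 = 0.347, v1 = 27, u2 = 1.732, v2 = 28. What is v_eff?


uc = sqrt(u1^2 + u2^2) = sqrt(0.347^2 + 1.732^2) = 1.7664181
v_eff = uc^4 / (u1^4/v1 + u2^4/v2)
= 1.7664181^4 / (0.347^4/27 + 1.732^4/28)
= 9.7358534 / 0.32192783
v_eff = 30.2423

30.2423


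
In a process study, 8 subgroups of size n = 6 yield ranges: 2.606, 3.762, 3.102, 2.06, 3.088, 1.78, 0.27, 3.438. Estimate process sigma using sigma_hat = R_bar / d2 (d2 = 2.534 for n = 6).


R_bar = (2.606 + 3.762 + 3.102 + 2.06 + 3.088 + 1.78 + 0.27 + 3.438) / 8
R_bar = 20.106 / 8 = 2.51325
sigma_hat = R_bar / d2 = 2.51325 / 2.534 = 0.9918

0.9918


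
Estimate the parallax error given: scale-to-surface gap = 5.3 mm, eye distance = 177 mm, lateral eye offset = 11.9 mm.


error = h * offset / d
= 5.3 * 11.9 / 177
= 0.3563

0.3563


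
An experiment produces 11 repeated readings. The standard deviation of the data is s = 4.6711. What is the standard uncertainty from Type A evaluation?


u_A = s / sqrt(n)
u_A = 4.6711 / sqrt(11)
u_A = 4.6711 / 3.3166248
u_A = 1.4084

1.4084


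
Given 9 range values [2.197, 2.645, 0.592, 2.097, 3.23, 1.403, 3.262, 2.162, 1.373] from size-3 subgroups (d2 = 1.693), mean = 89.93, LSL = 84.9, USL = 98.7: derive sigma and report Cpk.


R_bar = (2.197 + 2.645 + 0.592 + 2.097 + 3.23 + 1.403 + 3.262 + 2.162 + 1.373) / 9 = 2.1067778
sigma = R_bar / d2 = 2.1067778 / 1.693 = 1.2444051
Cp = (USL - LSL)/(6*sigma) = (98.7 - 84.9)/(6*1.2444051) = 1.8483
Cpu = (98.7 - 89.93)/(3*1.2444051) = 2.3492
Cpl = (89.93 - 84.9)/(3*1.2444051) = 1.3474
Cpk = min(Cpu, Cpl) = 1.3474

1.3474


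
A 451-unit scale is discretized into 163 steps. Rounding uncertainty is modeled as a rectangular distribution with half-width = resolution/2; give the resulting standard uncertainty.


resolution = range / divisions
resolution = 451 / 163 = 2.7668712
u_res = resolution / (2*sqrt(3))
u_res = 2.7668712 / 3.4641016
u_res = 0.7987

0.7987


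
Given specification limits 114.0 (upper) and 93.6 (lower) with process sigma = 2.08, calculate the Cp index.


Cp = (USL - LSL) / (6 * sigma)
= (114.0 - 93.6) / (6 * 2.08)
= 20.4000 / 12.4800
= 1.6346

1.6346


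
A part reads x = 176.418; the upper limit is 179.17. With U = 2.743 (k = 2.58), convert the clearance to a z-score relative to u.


u = U / k = 2.743 / 2.58 = 1.0631783
margin = |USL - x| = |179.17 - 176.418| = 2.752
z = margin / u = 2.752 / 1.0631783
z = 2.5885

2.5885


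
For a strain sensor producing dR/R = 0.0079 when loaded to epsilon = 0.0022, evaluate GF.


GF = (dR/R) / epsilon
= 0.0079 / 0.0022
= 3.5909

3.5909


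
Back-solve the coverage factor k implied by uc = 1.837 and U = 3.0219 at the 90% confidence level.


k = U / uc
k = 3.0219 / 1.837
k = 1.645

1.645


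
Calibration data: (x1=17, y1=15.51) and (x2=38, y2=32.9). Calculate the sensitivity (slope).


slope = (y2 - y1) / (x2 - x1)
= (32.9 - 15.51) / (38 - 17)
= 17.3900 / 21
= 0.8281

0.8281


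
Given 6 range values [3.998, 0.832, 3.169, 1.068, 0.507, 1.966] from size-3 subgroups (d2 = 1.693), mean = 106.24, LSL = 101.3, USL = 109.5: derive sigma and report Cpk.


R_bar = (3.998 + 0.832 + 3.169 + 1.068 + 0.507 + 1.966) / 6 = 1.9233333
sigma = R_bar / d2 = 1.9233333 / 1.693 = 1.1360504
Cp = (USL - LSL)/(6*sigma) = (109.5 - 101.3)/(6*1.1360504) = 1.2030
Cpu = (109.5 - 106.24)/(3*1.1360504) = 0.9565
Cpl = (106.24 - 101.3)/(3*1.1360504) = 1.4495
Cpk = min(Cpu, Cpl) = 0.9565

0.9565


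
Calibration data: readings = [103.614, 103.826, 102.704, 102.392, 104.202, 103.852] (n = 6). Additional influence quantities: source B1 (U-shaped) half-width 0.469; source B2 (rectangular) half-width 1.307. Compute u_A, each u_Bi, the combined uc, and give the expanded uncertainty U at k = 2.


mean = (103.614 + 103.826 + 102.704 + 102.392 + 104.202 + 103.852) / 6 = 103.4316667
s = sqrt(sum((x - mean)^2)/(n-1)) = 0.71683238
u_A = s / sqrt(n) = 0.71683238 / sqrt(6) = 0.29264559
u_B1 = 0.469 / sqrt(2) = 0.33163308
u_B2 = 1.307 / sqrt(3) = 0.7545968
uc = sqrt(0.29264559^2 + 0.33163308^2 + 0.7545968^2) = 0.87466466
U = k * uc = 2 * 0.87466466
U = 1.7493

1.7493


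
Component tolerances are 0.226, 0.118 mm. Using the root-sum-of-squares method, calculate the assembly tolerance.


RSS = sqrt(0.226^2 + 0.118^2)
= sqrt(0.065)
= 0.2550

0.2550


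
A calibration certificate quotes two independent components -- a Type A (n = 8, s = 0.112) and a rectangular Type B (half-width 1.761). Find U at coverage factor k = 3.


u_A = s / sqrt(n) = 0.112 / sqrt(8) = 0.03959798
u_B = half_width / sqrt(3) = 1.761 / sqrt(3) = 1.0167138
uc = sqrt(u_A^2 + u_B^2) = sqrt(0.03959798^2 + 1.0167138^2) = 1.0174846
U = k * uc = 3 * 1.0174846
U = 3.0525

3.0525


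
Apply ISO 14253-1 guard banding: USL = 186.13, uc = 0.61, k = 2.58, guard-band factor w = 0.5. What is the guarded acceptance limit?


U = k * uc = 2.58 * 0.61 = 1.5738
guard band g = w * U = 0.5 * 1.5738 = 0.7869
AL = USL - g = 186.13 - 0.7869
AL = 185.3431

185.3431


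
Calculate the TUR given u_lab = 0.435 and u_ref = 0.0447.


TUR = u_lab / u_ref
= 0.435 / 0.0447
= 9.7315

9.7315


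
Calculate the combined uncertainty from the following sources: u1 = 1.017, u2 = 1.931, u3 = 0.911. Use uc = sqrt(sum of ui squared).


uc = sqrt(1.017^2 + 1.931^2 + 0.911^2)
uc = sqrt(5.592971)
uc = 2.3649

2.3649


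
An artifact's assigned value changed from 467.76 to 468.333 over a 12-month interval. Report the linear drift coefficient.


rate = (v2 - v1) / months
= (468.333 - 467.76) / 12
= 0.5730 / 12
= 0.0478

0.0478


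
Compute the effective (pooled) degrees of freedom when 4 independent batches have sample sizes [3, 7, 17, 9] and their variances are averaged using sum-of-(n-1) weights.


nu = sum_i (n_i - 1)
nu = ((3 - 1) + (7 - 1) + (17 - 1) + (9 - 1))
nu = 2 + 6 + 16 + 8
nu = 32

32


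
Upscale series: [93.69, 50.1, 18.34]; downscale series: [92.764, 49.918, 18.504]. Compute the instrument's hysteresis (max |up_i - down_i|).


|93.69 - 92.764| = 0.9260
|50.1 - 49.918| = 0.1820
|18.34 - 18.504| = 0.1640
hysteresis = max(diffs) = 0.9260

0.9260


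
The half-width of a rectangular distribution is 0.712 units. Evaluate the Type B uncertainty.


u_B = half_width / sqrt(3)
u_B = 0.712 / 1.7320508
u_B = 0.4111

0.4111


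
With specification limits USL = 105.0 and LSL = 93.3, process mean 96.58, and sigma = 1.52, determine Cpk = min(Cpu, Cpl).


Cpu = (USL - mean) / (3*sigma) = (105.0 - 96.58) / (3*1.52) = 1.8465
Cpl = (mean - LSL) / (3*sigma) = (96.58 - 93.3) / (3*1.52) = 0.7193
Cpk = min(Cpu, Cpl) = 0.7193

0.7193


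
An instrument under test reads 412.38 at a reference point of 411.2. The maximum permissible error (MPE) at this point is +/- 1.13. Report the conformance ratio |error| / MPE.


e = indication - reference = 412.38 - 411.2 = 1.1800
|e| = 1.1800
ratio = |e| / MPE = 1.1800 / 1.13
ratio = 1.0442

1.0442


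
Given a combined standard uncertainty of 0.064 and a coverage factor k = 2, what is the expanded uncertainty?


U = k * uc
U = 2 * 0.064
U = 0.1280

0.1280


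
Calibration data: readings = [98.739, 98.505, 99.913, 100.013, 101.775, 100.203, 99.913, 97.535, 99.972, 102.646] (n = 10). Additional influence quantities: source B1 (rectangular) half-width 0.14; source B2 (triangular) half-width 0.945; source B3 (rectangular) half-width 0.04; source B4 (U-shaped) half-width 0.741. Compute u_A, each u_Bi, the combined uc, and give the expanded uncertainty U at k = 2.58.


mean = (98.739 + 98.505 + 99.913 + 100.013 + 101.775 + 100.203 + 99.913 + 97.535 + 99.972 + 102.646) / 10 = 99.9214
s = sqrt(sum((x - mean)^2)/(n-1)) = 1.4925308
u_A = s / sqrt(n) = 1.4925308 / sqrt(10) = 0.47197968
u_B1 = 0.14 / sqrt(3) = 0.080829038
u_B2 = 0.945 / sqrt(6) = 0.38579463
u_B3 = 0.04 / sqrt(3) = 0.023094011
u_B4 = 0.741 / sqrt(2) = 0.52396612
uc = sqrt(0.47197968^2 + 0.080829038^2 + 0.38579463^2 + 0.023094011^2 + 0.52396612^2) = 0.80821376
U = k * uc = 2.58 * 0.80821376
U = 2.0852

2.0852


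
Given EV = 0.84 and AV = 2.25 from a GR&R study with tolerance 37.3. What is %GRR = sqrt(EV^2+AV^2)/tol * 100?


GRR = sqrt(EV^2 + AV^2) = sqrt(0.84^2 + 2.25^2) = 2.4016869
%GRR = GRR / tol * 100 = 2.4016869 / 37.3 * 100
%GRR = 6.4388

6.4388


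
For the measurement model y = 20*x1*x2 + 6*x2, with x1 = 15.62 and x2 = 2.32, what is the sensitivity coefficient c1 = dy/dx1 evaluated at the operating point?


y = 20*x1*x2 + 6*x2
dy/dx1 = 20*x2
Evaluate at x2 = 2.32: c1 = 20 * 2.32
c1 = 46.4000

46.4000


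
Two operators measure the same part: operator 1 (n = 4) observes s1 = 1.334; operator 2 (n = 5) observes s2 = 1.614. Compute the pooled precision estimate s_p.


s_p = sqrt(((n1-1)*s1^2 + (n2-1)*s2^2) / (n1+n2-2))
numerator = (4-1)*1.334^2 + (5-1)*1.614^2 = 5.338668 + 10.419984 = 15.758652
denominator = 4 + 5 - 2 = 7
s_p^2 = 15.758652 / 7 = 2.251236
s_p = sqrt(2.251236) = 1.5004

1.5004


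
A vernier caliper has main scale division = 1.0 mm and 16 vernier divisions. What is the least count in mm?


LC = MSD / n_div
= 1.0 / 16
= 0.0625

0.0625


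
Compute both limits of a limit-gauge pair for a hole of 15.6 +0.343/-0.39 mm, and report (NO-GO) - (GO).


GO = nominal - lower_tol (smallest hole = maximum material condition)
GO = 15.6 - 0.39 = 15.21
NO-GO = nominal + upper_tol (largest hole = least material condition)
NO-GO = 15.6 + 0.343 = 15.943
spread = NO-GO - GO = 15.943 - 15.21 = 0.7330

0.7330


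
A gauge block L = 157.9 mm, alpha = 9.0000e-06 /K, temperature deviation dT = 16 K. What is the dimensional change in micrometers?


dL = L * alpha * dT
= 157.9 * 9.0000e-06 * 16
= 0.0227376 mm
dL_um = 0.0227376 * 1000 = 22.7376 um

22.7376


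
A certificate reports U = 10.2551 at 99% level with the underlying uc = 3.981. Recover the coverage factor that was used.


k = U / uc
k = 10.2551 / 3.981
k = 2.576

2.576


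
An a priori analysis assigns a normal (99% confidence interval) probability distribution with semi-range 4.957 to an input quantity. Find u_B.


u_B = half_width / 2.576
u_B = 4.957 / 2.576
u_B = 1.9243

1.9243


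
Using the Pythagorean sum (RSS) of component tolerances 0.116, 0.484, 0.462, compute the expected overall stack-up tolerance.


RSS = sqrt(0.116^2 + 0.484^2 + 0.462^2)
= sqrt(0.461156)
= 0.6791

0.6791


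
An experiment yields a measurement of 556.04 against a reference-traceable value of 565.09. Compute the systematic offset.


Systematic error = measured - true
= 556.04 - 565.09
= -9.0500

-9.0500


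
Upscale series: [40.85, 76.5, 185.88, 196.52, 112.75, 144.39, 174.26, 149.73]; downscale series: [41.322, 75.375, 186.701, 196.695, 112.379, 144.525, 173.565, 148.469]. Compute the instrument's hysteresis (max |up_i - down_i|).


|40.85 - 41.322| = 0.4720
|76.5 - 75.375| = 1.1250
|185.88 - 186.701| = 0.8210
|196.52 - 196.695| = 0.1750
|112.75 - 112.379| = 0.3710
|144.39 - 144.525| = 0.1350
|174.26 - 173.565| = 0.6950
|149.73 - 148.469| = 1.2610
hysteresis = max(diffs) = 1.2610

1.2610


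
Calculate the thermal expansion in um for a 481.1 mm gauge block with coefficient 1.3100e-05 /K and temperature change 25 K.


dL = L * alpha * dT
= 481.1 * 1.3100e-05 * 25
= 0.1575603 mm
dL_um = 0.1575603 * 1000 = 157.5603 um

157.5603


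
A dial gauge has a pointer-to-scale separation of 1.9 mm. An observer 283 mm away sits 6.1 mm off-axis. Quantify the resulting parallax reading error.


error = h * offset / d
= 1.9 * 6.1 / 283
= 0.0410

0.0410


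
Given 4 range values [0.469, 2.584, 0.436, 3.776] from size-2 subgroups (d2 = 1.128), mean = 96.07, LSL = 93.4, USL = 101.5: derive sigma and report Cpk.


R_bar = (0.469 + 2.584 + 0.436 + 3.776) / 4 = 1.81625
sigma = R_bar / d2 = 1.81625 / 1.128 = 1.6101507
Cp = (USL - LSL)/(6*sigma) = (101.5 - 93.4)/(6*1.6101507) = 0.8384
Cpu = (101.5 - 96.07)/(3*1.6101507) = 1.1241
Cpl = (96.07 - 93.4)/(3*1.6101507) = 0.5527
Cpk = min(Cpu, Cpl) = 0.5527

0.5527


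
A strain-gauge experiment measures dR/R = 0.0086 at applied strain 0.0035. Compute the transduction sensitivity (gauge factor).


GF = (dR/R) / epsilon
= 0.0086 / 0.0035
= 2.4571

2.4571


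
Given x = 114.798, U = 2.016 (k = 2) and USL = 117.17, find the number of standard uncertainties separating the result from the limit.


u = U / k = 2.016 / 2 = 1.008
margin = |USL - x| = |117.17 - 114.798| = 2.372
z = margin / u = 2.372 / 1.008
z = 2.3532

2.3532


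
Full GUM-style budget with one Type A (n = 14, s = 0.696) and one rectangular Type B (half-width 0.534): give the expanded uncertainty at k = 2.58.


u_A = s / sqrt(n) = 0.696 / sqrt(14) = 0.18601382
u_B = half_width / sqrt(3) = 0.534 / sqrt(3) = 0.30830504
uc = sqrt(u_A^2 + u_B^2) = sqrt(0.18601382^2 + 0.30830504^2) = 0.3600738
U = k * uc = 2.58 * 0.3600738
U = 0.9290

0.9290


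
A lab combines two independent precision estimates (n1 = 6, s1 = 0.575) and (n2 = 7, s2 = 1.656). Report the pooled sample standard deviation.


s_p = sqrt(((n1-1)*s1^2 + (n2-1)*s2^2) / (n1+n2-2))
numerator = (6-1)*0.575^2 + (7-1)*1.656^2 = 1.653125 + 16.454016 = 18.107141
denominator = 6 + 7 - 2 = 11
s_p^2 = 18.107141 / 11 = 1.6461037
s_p = sqrt(1.6461037) = 1.2830

1.2830


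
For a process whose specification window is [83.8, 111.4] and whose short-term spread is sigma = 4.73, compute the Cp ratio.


Cp = (USL - LSL) / (6 * sigma)
= (111.4 - 83.8) / (6 * 4.73)
= 27.6000 / 28.3800
= 0.9725

0.9725


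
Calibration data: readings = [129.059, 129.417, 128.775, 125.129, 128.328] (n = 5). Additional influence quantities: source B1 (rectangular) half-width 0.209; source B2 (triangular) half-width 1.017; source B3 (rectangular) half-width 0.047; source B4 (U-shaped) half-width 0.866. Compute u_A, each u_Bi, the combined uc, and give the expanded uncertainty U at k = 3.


mean = (129.059 + 129.417 + 128.775 + 125.129 + 128.328) / 5 = 128.1416
s = sqrt(sum((x - mean)^2)/(n-1)) = 1.7306045
u_A = s / sqrt(n) = 1.7306045 / sqrt(5) = 0.77394986
u_B1 = 0.209 / sqrt(3) = 0.12066621
u_B2 = 1.017 / sqrt(6) = 0.41518851
u_B3 = 0.047 / sqrt(3) = 0.027135463
u_B4 = 0.866 / sqrt(2) = 0.61235447
uc = sqrt(0.77394986^2 + 0.12066621^2 + 0.41518851^2 + 0.027135463^2 + 0.61235447^2) = 1.0778008
U = k * uc = 3 * 1.0778008
U = 3.2334

3.2334


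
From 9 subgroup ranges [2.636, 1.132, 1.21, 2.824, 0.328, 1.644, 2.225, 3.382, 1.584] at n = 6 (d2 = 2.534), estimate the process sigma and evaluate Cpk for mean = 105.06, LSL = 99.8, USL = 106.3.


R_bar = (2.636 + 1.132 + 1.21 + 2.824 + 0.328 + 1.644 + 2.225 + 3.382 + 1.584) / 9 = 1.885
sigma = R_bar / d2 = 1.885 / 2.534 = 0.74388319
Cp = (USL - LSL)/(6*sigma) = (106.3 - 99.8)/(6*0.74388319) = 1.4563
Cpu = (106.3 - 105.06)/(3*0.74388319) = 0.5556
Cpl = (105.06 - 99.8)/(3*0.74388319) = 2.3570
Cpk = min(Cpu, Cpl) = 0.5556

0.5556


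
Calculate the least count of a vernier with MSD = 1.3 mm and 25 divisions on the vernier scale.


LC = MSD / n_div
= 1.3 / 25
= 0.0520

0.0520


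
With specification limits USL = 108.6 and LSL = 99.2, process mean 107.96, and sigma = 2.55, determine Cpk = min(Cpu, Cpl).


Cpu = (USL - mean) / (3*sigma) = (108.6 - 107.96) / (3*2.55) = 0.0837
Cpl = (mean - LSL) / (3*sigma) = (107.96 - 99.2) / (3*2.55) = 1.1451
Cpk = min(Cpu, Cpl) = 0.0837

0.0837


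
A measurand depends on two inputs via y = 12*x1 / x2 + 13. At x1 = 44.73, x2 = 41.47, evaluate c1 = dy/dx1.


y = 12*x1 / x2 + 13
dy/dx1 = 12/x2
Evaluate at x2 = 41.47: c1 = 12 / 41.47
c1 = 0.2894

0.2894


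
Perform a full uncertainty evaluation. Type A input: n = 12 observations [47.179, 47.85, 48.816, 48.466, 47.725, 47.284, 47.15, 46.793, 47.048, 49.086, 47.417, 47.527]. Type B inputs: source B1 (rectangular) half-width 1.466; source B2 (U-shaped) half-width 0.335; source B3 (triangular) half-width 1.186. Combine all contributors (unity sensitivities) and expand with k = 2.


mean = (47.179 + 47.85 + 48.816 + 48.466 + 47.725 + 47.284 + 47.15 + 46.793 + 47.048 + 49.086 + 47.417 + 47.527) / 12 = 47.69508333
s = sqrt(sum((x - mean)^2)/(n-1)) = 0.73117657
u_A = s / sqrt(n) = 0.73117657 / sqrt(12) = 0.21107249
u_B1 = 1.466 / sqrt(3) = 0.84639549
u_B2 = 0.335 / sqrt(2) = 0.23688077
u_B3 = 1.186 / sqrt(6) = 0.48418247
uc = sqrt(0.21107249^2 + 0.84639549^2 + 0.23688077^2 + 0.48418247^2) = 1.025418
U = k * uc = 2 * 1.025418
U = 2.0508

2.0508


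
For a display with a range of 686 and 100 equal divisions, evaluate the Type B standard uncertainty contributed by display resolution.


resolution = range / divisions
resolution = 686 / 100 = 6.86
u_res = resolution / (2*sqrt(3))
u_res = 6.86 / 3.4641016
u_res = 1.9803

1.9803


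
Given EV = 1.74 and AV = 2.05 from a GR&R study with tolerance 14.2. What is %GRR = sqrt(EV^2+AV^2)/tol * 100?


GRR = sqrt(EV^2 + AV^2) = sqrt(1.74^2 + 2.05^2) = 2.6888845
%GRR = GRR / tol * 100 = 2.6888845 / 14.2 * 100
%GRR = 18.9358

18.9358


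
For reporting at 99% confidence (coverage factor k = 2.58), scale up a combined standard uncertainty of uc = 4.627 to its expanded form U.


U = k * uc
U = 2.58 * 4.627
U = 11.9377

11.9377


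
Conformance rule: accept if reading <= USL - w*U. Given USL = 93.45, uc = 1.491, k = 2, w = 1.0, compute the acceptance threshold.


U = k * uc = 2 * 1.491 = 2.982
guard band g = w * U = 1.0 * 2.982 = 2.982
AL = USL - g = 93.45 - 2.982
AL = 90.4680

90.4680


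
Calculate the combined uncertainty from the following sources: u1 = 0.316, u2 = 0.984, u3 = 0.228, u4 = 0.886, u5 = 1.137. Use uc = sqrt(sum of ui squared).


uc = sqrt(0.316^2 + 0.984^2 + 0.228^2 + 0.886^2 + 1.137^2)
uc = sqrt(3.197861)
uc = 1.7883

1.7883


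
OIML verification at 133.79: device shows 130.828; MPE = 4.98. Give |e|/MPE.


e = indication - reference = 130.828 - 133.79 = -2.9620
|e| = 2.9620
ratio = |e| / MPE = 2.9620 / 4.98
ratio = 0.5948

0.5948


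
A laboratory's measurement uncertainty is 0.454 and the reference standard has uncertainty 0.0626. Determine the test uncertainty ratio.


TUR = u_lab / u_ref
= 0.454 / 0.0626
= 7.2524

7.2524


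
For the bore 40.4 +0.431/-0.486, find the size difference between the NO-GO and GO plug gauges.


GO = nominal - lower_tol (smallest hole = maximum material condition)
GO = 40.4 - 0.486 = 39.914
NO-GO = nominal + upper_tol (largest hole = least material condition)
NO-GO = 40.4 + 0.431 = 40.831
spread = NO-GO - GO = 40.831 - 39.914 = 0.9170

0.9170


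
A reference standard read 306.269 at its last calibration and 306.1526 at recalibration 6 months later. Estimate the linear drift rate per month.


rate = (v2 - v1) / months
= (306.1526 - 306.269) / 6
= -0.1164 / 6
= -0.0194

-0.0194


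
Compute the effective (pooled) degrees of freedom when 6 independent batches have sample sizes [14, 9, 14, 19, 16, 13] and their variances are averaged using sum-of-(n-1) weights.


nu = sum_i (n_i - 1)
nu = ((14 - 1) + (9 - 1) + (14 - 1) + (19 - 1) + (16 - 1) + (13 - 1))
nu = 13 + 8 + 13 + 18 + 15 + 12
nu = 79

79


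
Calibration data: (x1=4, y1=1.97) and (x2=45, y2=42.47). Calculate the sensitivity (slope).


slope = (y2 - y1) / (x2 - x1)
= (42.47 - 1.97) / (45 - 4)
= 40.5000 / 41
= 0.9878

0.9878


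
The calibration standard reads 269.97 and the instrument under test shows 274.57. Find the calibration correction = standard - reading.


Correction = standard - reading
= 269.97 - 274.57
= -4.6000

-4.6000


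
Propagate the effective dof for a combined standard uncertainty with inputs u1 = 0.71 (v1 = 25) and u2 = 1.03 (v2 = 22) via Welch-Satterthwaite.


uc = sqrt(u1^2 + u2^2) = sqrt(0.71^2 + 1.03^2) = 1.2509996
v_eff = uc^4 / (u1^4/v1 + u2^4/v2)
= 1.2509996^4 / (0.71^4/25 + 1.03^4/22)
= 2.449225 / 0.061324164
v_eff = 39.9390

39.9390


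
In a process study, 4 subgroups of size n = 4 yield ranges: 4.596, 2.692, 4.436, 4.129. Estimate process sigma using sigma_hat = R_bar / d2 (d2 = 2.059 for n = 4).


R_bar = (4.596 + 2.692 + 4.436 + 4.129) / 4
R_bar = 15.853 / 4 = 3.96325
sigma_hat = R_bar / d2 = 3.96325 / 2.059 = 1.9248

1.9248


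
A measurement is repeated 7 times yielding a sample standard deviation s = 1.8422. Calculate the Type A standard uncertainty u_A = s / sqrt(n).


u_A = s / sqrt(n)
u_A = 1.8422 / sqrt(7)
u_A = 1.8422 / 2.6457513
u_A = 0.6963

0.6963


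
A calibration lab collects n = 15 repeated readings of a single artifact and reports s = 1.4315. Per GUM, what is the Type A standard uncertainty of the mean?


u_A = s / sqrt(n)
u_A = 1.4315 / sqrt(15)
u_A = 1.4315 / 3.8729833
u_A = 0.3696

0.3696


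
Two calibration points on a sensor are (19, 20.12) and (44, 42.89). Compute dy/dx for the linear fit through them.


slope = (y2 - y1) / (x2 - x1)
= (42.89 - 20.12) / (44 - 19)
= 22.7700 / 25
= 0.9108

0.9108


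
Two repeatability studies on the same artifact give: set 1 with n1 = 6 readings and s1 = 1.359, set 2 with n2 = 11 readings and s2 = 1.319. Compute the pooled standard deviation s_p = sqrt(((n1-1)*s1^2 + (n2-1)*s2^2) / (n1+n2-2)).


s_p = sqrt(((n1-1)*s1^2 + (n2-1)*s2^2) / (n1+n2-2))
numerator = (6-1)*1.359^2 + (11-1)*1.319^2 = 9.234405 + 17.39761 = 26.632015
denominator = 6 + 11 - 2 = 15
s_p^2 = 26.632015 / 15 = 1.7754677
s_p = sqrt(1.7754677) = 1.3325

1.3325


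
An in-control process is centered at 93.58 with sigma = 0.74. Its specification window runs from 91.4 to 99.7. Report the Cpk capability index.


Cpu = (USL - mean) / (3*sigma) = (99.7 - 93.58) / (3*0.74) = 2.7568
Cpl = (mean - LSL) / (3*sigma) = (93.58 - 91.4) / (3*0.74) = 0.9820
Cpk = min(Cpu, Cpl) = 0.9820

0.9820


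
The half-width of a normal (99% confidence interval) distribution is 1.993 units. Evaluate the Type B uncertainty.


u_B = half_width / 2.576
u_B = 1.993 / 2.576
u_B = 0.7737

0.7737


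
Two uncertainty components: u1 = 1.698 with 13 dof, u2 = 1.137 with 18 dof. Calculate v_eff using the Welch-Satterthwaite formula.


uc = sqrt(u1^2 + u2^2) = sqrt(1.698^2 + 1.137^2) = 2.0435198
v_eff = uc^4 / (u1^4/v1 + u2^4/v2)
= 2.0435198^4 / (1.698^4/13 + 1.137^4/18)
= 17.438752 / 0.73229849
v_eff = 23.8137

23.8137


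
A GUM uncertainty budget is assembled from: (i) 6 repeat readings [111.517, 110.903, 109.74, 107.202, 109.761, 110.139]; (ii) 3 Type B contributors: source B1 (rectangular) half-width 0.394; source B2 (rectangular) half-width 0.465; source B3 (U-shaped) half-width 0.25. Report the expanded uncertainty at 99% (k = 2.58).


mean = (111.517 + 110.903 + 109.74 + 107.202 + 109.761 + 110.139) / 6 = 109.877
s = sqrt(sum((x - mean)^2)/(n-1)) = 1.4831568
u_A = s / sqrt(n) = 1.4831568 / sqrt(6) = 0.60549623
u_B1 = 0.394 / sqrt(3) = 0.22747601
u_B2 = 0.465 / sqrt(3) = 0.26846788
u_B3 = 0.25 / sqrt(2) = 0.1767767
uc = sqrt(0.60549623^2 + 0.22747601^2 + 0.26846788^2 + 0.1767767^2) = 0.72228528
U = k * uc = 2.58 * 0.72228528
U = 1.8635

1.8635


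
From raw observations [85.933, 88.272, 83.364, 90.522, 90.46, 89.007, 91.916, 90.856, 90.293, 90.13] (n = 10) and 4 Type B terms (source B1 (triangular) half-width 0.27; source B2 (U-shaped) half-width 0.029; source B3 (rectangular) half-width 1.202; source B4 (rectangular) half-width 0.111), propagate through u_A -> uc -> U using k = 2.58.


mean = (85.933 + 88.272 + 83.364 + 90.522 + 90.46 + 89.007 + 91.916 + 90.856 + 90.293 + 90.13) / 10 = 89.0753
s = sqrt(sum((x - mean)^2)/(n-1)) = 2.6031806
u_A = s / sqrt(n) = 2.6031806 / sqrt(10) = 0.82319799
u_B1 = 0.27 / sqrt(6) = 0.11022704
u_B2 = 0.029 / sqrt(2) = 0.020506097
u_B3 = 1.202 / sqrt(3) = 0.69397502
u_B4 = 0.111 / sqrt(3) = 0.06408588
uc = sqrt(0.82319799^2 + 0.11022704^2 + 0.020506097^2 + 0.69397502^2 + 0.06408588^2) = 1.0844048
U = k * uc = 2.58 * 1.0844048
U = 2.7978

2.7978


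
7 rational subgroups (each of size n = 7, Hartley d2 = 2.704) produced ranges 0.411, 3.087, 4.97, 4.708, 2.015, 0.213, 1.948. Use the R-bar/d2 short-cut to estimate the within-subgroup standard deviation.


R_bar = (0.411 + 3.087 + 4.97 + 4.708 + 2.015 + 0.213 + 1.948) / 7
R_bar = 17.352 / 7 = 2.4788571
sigma_hat = R_bar / d2 = 2.4788571 / 2.704 = 0.9167

0.9167


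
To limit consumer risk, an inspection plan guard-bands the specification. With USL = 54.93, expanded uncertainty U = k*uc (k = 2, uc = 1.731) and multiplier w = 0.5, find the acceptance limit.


U = k * uc = 2 * 1.731 = 3.462
guard band g = w * U = 0.5 * 3.462 = 1.731
AL = USL - g = 54.93 - 1.731
AL = 53.1990

53.1990


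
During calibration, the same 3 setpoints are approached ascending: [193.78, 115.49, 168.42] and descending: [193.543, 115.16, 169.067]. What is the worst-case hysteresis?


|193.78 - 193.543| = 0.2370
|115.49 - 115.16| = 0.3300
|168.42 - 169.067| = 0.6470
hysteresis = max(diffs) = 0.6470

0.6470


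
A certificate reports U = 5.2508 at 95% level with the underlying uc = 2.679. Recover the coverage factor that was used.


k = U / uc
k = 5.2508 / 2.679
k = 1.96

1.96


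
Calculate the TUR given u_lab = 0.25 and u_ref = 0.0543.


TUR = u_lab / u_ref
= 0.25 / 0.0543
= 4.6041

4.6041


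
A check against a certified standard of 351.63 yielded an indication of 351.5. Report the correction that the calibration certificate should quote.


Correction = standard - reading
= 351.63 - 351.5
= 0.1300

0.1300


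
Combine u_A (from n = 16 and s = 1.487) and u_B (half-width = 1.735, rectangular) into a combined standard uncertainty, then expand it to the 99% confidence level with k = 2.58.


u_A = s / sqrt(n) = 1.487 / sqrt(16) = 0.37175
u_B = half_width / sqrt(3) = 1.735 / sqrt(3) = 1.0017027
uc = sqrt(u_A^2 + u_B^2) = sqrt(0.37175^2 + 1.0017027^2) = 1.0684598
U = k * uc = 2.58 * 1.0684598
U = 2.7566

2.7566


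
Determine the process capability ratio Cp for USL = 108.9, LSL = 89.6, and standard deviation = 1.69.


Cp = (USL - LSL) / (6 * sigma)
= (108.9 - 89.6) / (6 * 1.69)
= 19.3000 / 10.1400
= 1.9034

1.9034


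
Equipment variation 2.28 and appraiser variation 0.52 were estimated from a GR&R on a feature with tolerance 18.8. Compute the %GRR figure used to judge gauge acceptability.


GRR = sqrt(EV^2 + AV^2) = sqrt(2.28^2 + 0.52^2) = 2.3385466
%GRR = GRR / tol * 100 = 2.3385466 / 18.8 * 100
%GRR = 12.4391

12.4391


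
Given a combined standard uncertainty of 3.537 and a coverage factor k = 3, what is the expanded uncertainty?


U = k * uc
U = 3 * 3.537
U = 10.6110

10.6110


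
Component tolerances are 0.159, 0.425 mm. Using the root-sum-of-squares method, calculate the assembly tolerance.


RSS = sqrt(0.159^2 + 0.425^2)
= sqrt(0.205906)
= 0.4538

0.4538


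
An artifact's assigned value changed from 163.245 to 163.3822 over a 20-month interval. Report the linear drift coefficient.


rate = (v2 - v1) / months
= (163.3822 - 163.245) / 20
= 0.1372 / 20
= 0.0069

0.0069


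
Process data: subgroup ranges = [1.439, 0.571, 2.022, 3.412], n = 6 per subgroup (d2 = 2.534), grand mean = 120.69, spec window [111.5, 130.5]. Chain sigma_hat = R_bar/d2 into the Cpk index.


R_bar = (1.439 + 0.571 + 2.022 + 3.412) / 4 = 1.861
sigma = R_bar / d2 = 1.861 / 2.534 = 0.734412
Cp = (USL - LSL)/(6*sigma) = (130.5 - 111.5)/(6*0.734412) = 4.3118
Cpu = (130.5 - 120.69)/(3*0.734412) = 4.4525
Cpl = (120.69 - 111.5)/(3*0.734412) = 4.1711
Cpk = min(Cpu, Cpl) = 4.1711

4.1711


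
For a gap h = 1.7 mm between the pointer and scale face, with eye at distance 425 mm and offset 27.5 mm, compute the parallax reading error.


error = h * offset / d
= 1.7 * 27.5 / 425
= 0.1100

0.1100


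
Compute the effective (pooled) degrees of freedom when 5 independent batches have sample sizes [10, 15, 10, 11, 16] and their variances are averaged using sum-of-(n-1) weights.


nu = sum_i (n_i - 1)
nu = ((10 - 1) + (15 - 1) + (10 - 1) + (11 - 1) + (16 - 1))
nu = 9 + 14 + 9 + 10 + 15
nu = 57

57


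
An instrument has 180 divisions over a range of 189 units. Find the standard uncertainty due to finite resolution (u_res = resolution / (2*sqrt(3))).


resolution = range / divisions
resolution = 189 / 180 = 1.05
u_res = resolution / (2*sqrt(3))
u_res = 1.05 / 3.4641016
u_res = 0.3031

0.3031


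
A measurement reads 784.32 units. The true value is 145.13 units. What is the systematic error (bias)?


Systematic error = measured - true
= 784.32 - 145.13
= 639.1900

639.1900
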